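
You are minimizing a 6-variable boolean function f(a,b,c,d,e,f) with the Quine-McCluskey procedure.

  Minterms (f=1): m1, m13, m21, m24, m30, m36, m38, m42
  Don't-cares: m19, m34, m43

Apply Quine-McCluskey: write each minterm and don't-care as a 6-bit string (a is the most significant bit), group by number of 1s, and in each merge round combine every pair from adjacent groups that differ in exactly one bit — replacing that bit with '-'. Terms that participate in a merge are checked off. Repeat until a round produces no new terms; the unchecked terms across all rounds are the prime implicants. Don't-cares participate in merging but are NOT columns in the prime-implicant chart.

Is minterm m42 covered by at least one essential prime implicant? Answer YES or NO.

size-2^0 implicants → 000001  001101  010011  010101  011000  011110  100010(✓)  100100(✓)  100110(✓)  101010(✓)  101011(✓)
size-2^1 implicants → 10-010  100-10  1001-0  10101-
Unchecked terms (primes): 000001, 001101, 010011, 010101, 011000, 011110, 10-010, 100-10, 1001-0, 10101-
Minterm coverage:
  m1 ⊆ 000001 [E]
  m13 ⊆ 001101 [E]
  m21 ⊆ 010101 [E]
  m24 ⊆ 011000 [E]
  m30 ⊆ 011110 [E]
  m36 ⊆ 1001-0 [E]
  m38 ⊆ 100-10,1001-0
  m42 ⊆ 10-010,10101-
E = {000001, 001101, 010101, 011000, 011110, 1001-0}

NO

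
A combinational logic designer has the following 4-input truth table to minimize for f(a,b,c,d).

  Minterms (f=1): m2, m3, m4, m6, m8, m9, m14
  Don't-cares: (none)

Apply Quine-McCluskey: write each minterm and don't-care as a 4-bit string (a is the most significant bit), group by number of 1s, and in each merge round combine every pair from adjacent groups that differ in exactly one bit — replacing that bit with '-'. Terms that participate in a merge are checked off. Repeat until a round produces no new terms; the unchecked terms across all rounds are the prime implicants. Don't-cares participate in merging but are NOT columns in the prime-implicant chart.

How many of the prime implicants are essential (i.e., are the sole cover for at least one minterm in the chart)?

Round 0: 0010✓ 0011✓ 0100✓ 0110✓ 1000✓ 1001✓ 1110✓
Round 1: -110 0-10 001- 01-0 100-
PIs = {-110, 0-10, 001-, 01-0, 100-}
Coverage chart:
  m2: 0-10,001-
  m3: 001- ←essential
  m4: 01-0 ←essential
  m6: -110,0-10,01-0
  m8: 100- ←essential
  m9: 100- ←essential
  m14: -110 ←essential
Essential: -110, 001-, 01-0, 100-

4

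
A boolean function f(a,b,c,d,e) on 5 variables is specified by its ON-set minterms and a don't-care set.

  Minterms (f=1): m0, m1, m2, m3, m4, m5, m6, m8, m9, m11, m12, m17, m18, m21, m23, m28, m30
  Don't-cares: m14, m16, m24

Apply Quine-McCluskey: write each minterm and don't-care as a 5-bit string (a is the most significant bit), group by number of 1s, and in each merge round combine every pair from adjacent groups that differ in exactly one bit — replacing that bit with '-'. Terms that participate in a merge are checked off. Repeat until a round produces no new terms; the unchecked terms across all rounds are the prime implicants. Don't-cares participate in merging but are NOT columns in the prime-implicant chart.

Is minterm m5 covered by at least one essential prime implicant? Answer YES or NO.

[col 0] 00000*, 00001*, 00010*, 00011*, 00100*, 00101*, 00110*, 01000*, 01001*, 01011*, 01100*, 01110*, 10000*, 10001*, 10010*, 10101*, 10111*, 11000*, 11100*, 11110*
[col 1] -0000*, -0001*, -0010*, -0101*, -1000*, -1100*, -1110*, 0-000*, 0-001*, 0-011*, 0-100*, 0-110*, 00-00*, 00-01*, 00-10*, 000-0*, 000-1*, 0000-*, 0001-*, 001-0*, 0010-*, 01-00*, 010-1*, 0100-*, 011-0*, 1-000*, 10-01*, 100-0*, 1000-*, 101-1, 11-00*, 111-0*
[col 2] --000, -0-01, -00-0, -000-, -1-00, -11-0, 0--00, 0-0-1, 0-00-, 0-1-0, 00--0, 00-0-, 000--
Prime implicants: --000, -0-01, -00-0, -000-, -1-00, -11-0, 0--00, 0-0-1, 0-00-, 0-1-0, 00--0, 00-0-, 000--, 101-1
PI chart (minterm → PIs covering it):
  0 | --000,-00-0,-000-,0--00,0-00-,00--0,00-0-,000--
  1 | -0-01,-000-,0-0-1,0-00-,00-0-,000--
  2 | -00-0,00--0,000--
  3 | 0-0-1,000--
  4 | 0--00,0-1-0,00--0,00-0-
  5 | -0-01,00-0-
  6 | 0-1-0,00--0
  8 | --000,-1-00,0--00,0-00-
  9 | 0-0-1,0-00-
  11 | 0-0-1  (sole → essential)
  12 | -1-00,-11-0,0--00,0-1-0
  17 | -0-01,-000-
  18 | -00-0  (sole → essential)
  21 | -0-01,101-1
  23 | 101-1  (sole → essential)
  28 | -1-00,-11-0
  30 | -11-0  (sole → essential)
Essential prime implicants: -00-0, -11-0, 0-0-1, 101-1

NO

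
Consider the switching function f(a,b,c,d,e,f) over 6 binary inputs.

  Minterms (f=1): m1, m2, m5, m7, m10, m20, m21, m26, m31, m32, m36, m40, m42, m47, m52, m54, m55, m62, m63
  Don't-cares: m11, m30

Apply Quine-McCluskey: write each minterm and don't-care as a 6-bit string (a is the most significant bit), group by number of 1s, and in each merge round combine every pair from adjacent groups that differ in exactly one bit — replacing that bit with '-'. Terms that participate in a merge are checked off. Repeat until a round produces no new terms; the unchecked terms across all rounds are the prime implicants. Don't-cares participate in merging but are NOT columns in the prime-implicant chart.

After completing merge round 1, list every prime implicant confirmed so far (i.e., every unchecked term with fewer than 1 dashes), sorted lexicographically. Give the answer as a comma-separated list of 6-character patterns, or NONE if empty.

NONE

Round 0: 000001✓ 000010✓ 000101✓ 000111✓ 001010✓ 001011✓ 010100✓ 010101✓ 011010✓ 011110✓ 011111✓ 100000✓ 100100✓ 101000✓ 101010✓ 101111✓ 110100✓ 110110✓ 110111✓ 111110✓ 111111✓
Round 1: -01010 -10100 -11110✓ -11111✓ 0-0101 0-1010 00-010 000-01 0001-1 00101- 01010- 011-10 01111-✓ 1-0100 1-1111 10-000 100-00 1010-0 11-110✓ 11-111✓ 1101-0 11011-✓ 11111-✓
Round 2: -1111- 11-11-
PIs = {-01010, -10100, -1111-, 0-0101, 0-1010, 00-010, 000-01, 0001-1, 00101-, 01010-, 011-10, 1-0100, 1-1111, 10-000, 100-00, 1010-0, 11-11-, 1101-0}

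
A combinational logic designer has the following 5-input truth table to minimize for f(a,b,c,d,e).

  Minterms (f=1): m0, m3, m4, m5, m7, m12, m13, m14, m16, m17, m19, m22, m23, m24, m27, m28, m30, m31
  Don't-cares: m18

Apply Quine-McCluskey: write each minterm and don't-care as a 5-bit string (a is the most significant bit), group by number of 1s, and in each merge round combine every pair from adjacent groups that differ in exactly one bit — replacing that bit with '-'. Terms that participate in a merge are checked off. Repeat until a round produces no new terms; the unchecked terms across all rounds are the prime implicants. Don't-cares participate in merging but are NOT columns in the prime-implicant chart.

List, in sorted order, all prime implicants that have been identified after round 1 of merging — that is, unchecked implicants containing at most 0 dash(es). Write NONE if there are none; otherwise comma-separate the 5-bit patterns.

NONE

size-2^0 implicants → 00000(✓)  00011(✓)  00100(✓)  00101(✓)  00111(✓)  01100(✓)  01101(✓)  01110(✓)  10000(✓)  10001(✓)  10010(✓)  10011(✓)  10110(✓)  10111(✓)  11000(✓)  11011(✓)  11100(✓)  11110(✓)  11111(✓)
size-2^1 implicants → -0000  -0011(✓)  -0111(✓)  -1100(✓)  -1110(✓)  0-100(✓)  0-101(✓)  00-00  00-11(✓)  001-1  0010-(✓)  011-0(✓)  0110-(✓)  1-000  1-011(✓)  1-110(✓)  1-111(✓)  10-10(✓)  10-11(✓)  100-0(✓)  100-1(✓)  1000-(✓)  1001-(✓)  1011-(✓)  11-00  11-11(✓)  111-0(✓)  1111-(✓)
size-2^2 implicants → -0-11  -11-0  0-10-  1--11  1-11-  10-1-  100--
Unchecked terms (primes): -0-11, -0000, -11-0, 0-10-, 00-00, 001-1, 1--11, 1-000, 1-11-, 10-1-, 100--, 11-00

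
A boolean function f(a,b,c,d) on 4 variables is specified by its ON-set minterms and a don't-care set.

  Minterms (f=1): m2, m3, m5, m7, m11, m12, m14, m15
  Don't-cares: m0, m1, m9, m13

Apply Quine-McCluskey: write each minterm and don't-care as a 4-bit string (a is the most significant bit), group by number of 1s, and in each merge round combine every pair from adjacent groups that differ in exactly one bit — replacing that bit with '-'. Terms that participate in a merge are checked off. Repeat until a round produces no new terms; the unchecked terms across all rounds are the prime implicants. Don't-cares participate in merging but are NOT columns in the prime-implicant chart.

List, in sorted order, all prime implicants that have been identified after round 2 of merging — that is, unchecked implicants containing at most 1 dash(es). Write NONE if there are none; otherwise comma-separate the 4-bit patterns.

NONE

size-2^0 implicants → 0000(✓)  0001(✓)  0010(✓)  0011(✓)  0101(✓)  0111(✓)  1001(✓)  1011(✓)  1100(✓)  1101(✓)  1110(✓)  1111(✓)
size-2^1 implicants → -001(✓)  -011(✓)  -101(✓)  -111(✓)  0-01(✓)  0-11(✓)  00-0(✓)  00-1(✓)  000-(✓)  001-(✓)  01-1(✓)  1-01(✓)  1-11(✓)  10-1(✓)  11-0(✓)  11-1(✓)  110-(✓)  111-(✓)
size-2^2 implicants → --01(✓)  --11(✓)  -0-1(✓)  -1-1(✓)  0--1(✓)  00--  1--1(✓)  11--
size-2^3 implicants → ---1
Unchecked terms (primes): ---1, 00--, 11--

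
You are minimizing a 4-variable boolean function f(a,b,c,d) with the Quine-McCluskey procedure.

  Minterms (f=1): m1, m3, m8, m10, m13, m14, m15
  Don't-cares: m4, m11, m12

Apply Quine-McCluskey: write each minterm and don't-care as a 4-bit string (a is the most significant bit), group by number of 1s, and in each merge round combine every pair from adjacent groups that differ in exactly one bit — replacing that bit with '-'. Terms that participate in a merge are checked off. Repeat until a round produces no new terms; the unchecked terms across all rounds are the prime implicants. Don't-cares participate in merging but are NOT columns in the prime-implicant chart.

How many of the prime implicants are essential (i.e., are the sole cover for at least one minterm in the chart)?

Round 0: 0001✓ 0011✓ 0100✓ 1000✓ 1010✓ 1011✓ 1100✓ 1101✓ 1110✓ 1111✓
Round 1: -011 -100 00-1 1-00✓ 1-10✓ 1-11✓ 10-0✓ 101-✓ 11-0✓ 11-1✓ 110-✓ 111-✓
Round 2: 1--0 1-1- 11--
PIs = {-011, -100, 00-1, 1--0, 1-1-, 11--}
Coverage chart:
  m1: 00-1 ←essential
  m3: -011,00-1
  m8: 1--0 ←essential
  m10: 1--0,1-1-
  m13: 11-- ←essential
  m14: 1--0,1-1-,11--
  m15: 1-1-,11--
Essential: 00-1, 1--0, 11--

3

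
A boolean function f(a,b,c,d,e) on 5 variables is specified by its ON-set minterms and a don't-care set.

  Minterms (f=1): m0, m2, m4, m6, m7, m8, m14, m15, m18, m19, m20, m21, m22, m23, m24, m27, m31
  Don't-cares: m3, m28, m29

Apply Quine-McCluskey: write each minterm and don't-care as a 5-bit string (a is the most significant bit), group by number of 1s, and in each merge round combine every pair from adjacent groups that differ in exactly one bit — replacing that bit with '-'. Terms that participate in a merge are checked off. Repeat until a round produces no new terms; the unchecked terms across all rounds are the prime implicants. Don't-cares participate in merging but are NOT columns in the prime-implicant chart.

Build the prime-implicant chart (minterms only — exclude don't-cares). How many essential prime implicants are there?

3

size-2^0 implicants → 00000(✓)  00010(✓)  00011(✓)  00100(✓)  00110(✓)  00111(✓)  01000(✓)  01110(✓)  01111(✓)  10010(✓)  10011(✓)  10100(✓)  10101(✓)  10110(✓)  10111(✓)  11000(✓)  11011(✓)  11100(✓)  11101(✓)  11111(✓)
size-2^1 implicants → -0010(✓)  -0011(✓)  -0100(✓)  -0110(✓)  -0111(✓)  -1000  -1111(✓)  0-000  0-110(✓)  0-111(✓)  00-00(✓)  00-10(✓)  00-11(✓)  000-0(✓)  0001-(✓)  001-0(✓)  0011-(✓)  0111-(✓)  1-011(✓)  1-100(✓)  1-101(✓)  1-111(✓)  10-10(✓)  10-11(✓)  1001-(✓)  101-0(✓)  101-1(✓)  1010-(✓)  1011-(✓)  11-00  11-11(✓)  111-1(✓)  1110-(✓)
size-2^2 implicants → --111  -0-10(✓)  -0-11(✓)  -001-(✓)  -01-0  -011-(✓)  0-11-  00--0  00-1-(✓)  1--11  1-1-1  1-10-  10-1-(✓)  101--
size-2^3 implicants → -0-1-
Unchecked terms (primes): --111, -0-1-, -01-0, -1000, 0-000, 0-11-, 00--0, 1--11, 1-1-1, 1-10-, 101--, 11-00
Minterm coverage:
  m0 ⊆ 0-000,00--0
  m2 ⊆ -0-1-,00--0
  m4 ⊆ -01-0,00--0
  m6 ⊆ -0-1-,-01-0,0-11-,00--0
  m7 ⊆ --111,-0-1-,0-11-
  m8 ⊆ -1000,0-000
  m14 ⊆ 0-11- [E]
  m15 ⊆ --111,0-11-
  m18 ⊆ -0-1- [E]
  m19 ⊆ -0-1-,1--11
  m20 ⊆ -01-0,1-10-,101--
  m21 ⊆ 1-1-1,1-10-,101--
  m22 ⊆ -0-1-,-01-0,101--
  m23 ⊆ --111,-0-1-,1--11,1-1-1,101--
  m24 ⊆ -1000,11-00
  m27 ⊆ 1--11 [E]
  m31 ⊆ --111,1--11,1-1-1
E = {-0-1-, 0-11-, 1--11}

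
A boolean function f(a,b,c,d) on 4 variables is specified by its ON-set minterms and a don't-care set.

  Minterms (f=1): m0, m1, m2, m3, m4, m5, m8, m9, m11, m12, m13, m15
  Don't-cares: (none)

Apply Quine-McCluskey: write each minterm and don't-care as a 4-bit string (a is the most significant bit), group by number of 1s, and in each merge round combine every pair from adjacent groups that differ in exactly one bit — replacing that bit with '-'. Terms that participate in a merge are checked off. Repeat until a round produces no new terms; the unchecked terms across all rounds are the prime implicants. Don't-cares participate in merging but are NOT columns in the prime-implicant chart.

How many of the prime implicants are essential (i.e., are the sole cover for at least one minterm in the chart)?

[col 0] 0000*, 0001*, 0010*, 0011*, 0100*, 0101*, 1000*, 1001*, 1011*, 1100*, 1101*, 1111*
[col 1] -000*, -001*, -011*, -100*, -101*, 0-00*, 0-01*, 00-0*, 00-1*, 000-*, 001-*, 010-*, 1-00*, 1-01*, 1-11*, 10-1*, 100-*, 11-1*, 110-*
[col 2] --00*, --01*, -0-1, -00-*, -10-*, 0-0-*, 00--, 1--1, 1-0-*
[col 3] --0-
Prime implicants: --0-, -0-1, 00--, 1--1
PI chart (minterm → PIs covering it):
  0 | --0-,00--
  1 | --0-,-0-1,00--
  2 | 00--  (sole → essential)
  3 | -0-1,00--
  4 | --0-  (sole → essential)
  5 | --0-  (sole → essential)
  8 | --0-  (sole → essential)
  9 | --0-,-0-1,1--1
  11 | -0-1,1--1
  12 | --0-  (sole → essential)
  13 | --0-,1--1
  15 | 1--1  (sole → essential)
Essential prime implicants: --0-, 00--, 1--1

3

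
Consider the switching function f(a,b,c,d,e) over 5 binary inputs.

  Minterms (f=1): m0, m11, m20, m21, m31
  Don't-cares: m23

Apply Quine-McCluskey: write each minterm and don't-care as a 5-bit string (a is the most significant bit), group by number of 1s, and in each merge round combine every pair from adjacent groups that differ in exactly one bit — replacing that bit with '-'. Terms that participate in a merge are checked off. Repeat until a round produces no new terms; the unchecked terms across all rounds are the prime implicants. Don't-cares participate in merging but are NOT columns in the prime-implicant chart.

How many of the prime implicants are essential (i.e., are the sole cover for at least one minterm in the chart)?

[col 0] 00000, 01011, 10100*, 10101*, 10111*, 11111*
[col 1] 1-111, 101-1, 1010-
Prime implicants: 00000, 01011, 1-111, 101-1, 1010-
PI chart (minterm → PIs covering it):
  0 | 00000  (sole → essential)
  11 | 01011  (sole → essential)
  20 | 1010-  (sole → essential)
  21 | 101-1,1010-
  31 | 1-111  (sole → essential)
Essential prime implicants: 00000, 01011, 1-111, 1010-

4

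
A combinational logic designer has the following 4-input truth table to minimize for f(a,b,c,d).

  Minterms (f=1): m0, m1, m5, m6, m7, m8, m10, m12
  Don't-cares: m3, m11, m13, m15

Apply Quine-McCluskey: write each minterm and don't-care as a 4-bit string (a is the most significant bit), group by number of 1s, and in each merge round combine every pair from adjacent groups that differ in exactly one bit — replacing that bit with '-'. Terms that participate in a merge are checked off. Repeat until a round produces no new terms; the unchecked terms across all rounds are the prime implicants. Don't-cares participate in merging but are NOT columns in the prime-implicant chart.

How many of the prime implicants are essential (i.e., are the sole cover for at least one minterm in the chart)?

[col 0] 0000*, 0001*, 0011*, 0101*, 0110*, 0111*, 1000*, 1010*, 1011*, 1100*, 1101*, 1111*
[col 1] -000, -011*, -101*, -111*, 0-01*, 0-11*, 00-1*, 000-, 01-1*, 011-, 1-00, 1-11*, 10-0, 101-, 11-1*, 110-
[col 2] --11, -1-1, 0--1
Prime implicants: --11, -000, -1-1, 0--1, 000-, 011-, 1-00, 10-0, 101-, 110-
PI chart (minterm → PIs covering it):
  0 | -000,000-
  1 | 0--1,000-
  5 | -1-1,0--1
  6 | 011-  (sole → essential)
  7 | --11,-1-1,0--1,011-
  8 | -000,1-00,10-0
  10 | 10-0,101-
  12 | 1-00,110-
Essential prime implicants: 011-

1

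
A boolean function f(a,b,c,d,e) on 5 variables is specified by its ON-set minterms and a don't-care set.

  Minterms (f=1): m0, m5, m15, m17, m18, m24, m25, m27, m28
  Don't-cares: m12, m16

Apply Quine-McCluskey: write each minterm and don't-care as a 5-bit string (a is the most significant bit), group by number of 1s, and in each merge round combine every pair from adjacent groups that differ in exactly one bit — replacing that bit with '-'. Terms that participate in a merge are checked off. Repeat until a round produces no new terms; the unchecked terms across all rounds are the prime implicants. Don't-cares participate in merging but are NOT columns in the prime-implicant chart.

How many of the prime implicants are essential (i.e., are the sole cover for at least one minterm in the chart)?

size-2^0 implicants → 00000(✓)  00101  01100(✓)  01111  10000(✓)  10001(✓)  10010(✓)  11000(✓)  11001(✓)  11011(✓)  11100(✓)
size-2^1 implicants → -0000  -1100  1-000(✓)  1-001(✓)  100-0  1000-(✓)  11-00  110-1  1100-(✓)
size-2^2 implicants → 1-00-
Unchecked terms (primes): -0000, -1100, 00101, 01111, 1-00-, 100-0, 11-00, 110-1
Minterm coverage:
  m0 ⊆ -0000 [E]
  m5 ⊆ 00101 [E]
  m15 ⊆ 01111 [E]
  m17 ⊆ 1-00- [E]
  m18 ⊆ 100-0 [E]
  m24 ⊆ 1-00-,11-00
  m25 ⊆ 1-00-,110-1
  m27 ⊆ 110-1 [E]
  m28 ⊆ -1100,11-00
E = {-0000, 00101, 01111, 1-00-, 100-0, 110-1}

6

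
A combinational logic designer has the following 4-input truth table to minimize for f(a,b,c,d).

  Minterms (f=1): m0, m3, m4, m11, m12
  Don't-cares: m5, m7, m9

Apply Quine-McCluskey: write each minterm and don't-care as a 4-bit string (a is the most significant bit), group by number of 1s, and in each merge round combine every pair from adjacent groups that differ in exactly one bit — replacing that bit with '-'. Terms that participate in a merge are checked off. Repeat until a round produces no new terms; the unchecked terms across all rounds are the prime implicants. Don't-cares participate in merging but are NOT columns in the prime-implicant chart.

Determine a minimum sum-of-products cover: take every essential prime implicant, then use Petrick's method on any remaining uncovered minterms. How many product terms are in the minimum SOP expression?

[col 0] 0000*, 0011*, 0100*, 0101*, 0111*, 1001*, 1011*, 1100*
[col 1] -011, -100, 0-00, 0-11, 01-1, 010-, 10-1
Prime implicants: -011, -100, 0-00, 0-11, 01-1, 010-, 10-1
PI chart (minterm → PIs covering it):
  0 | 0-00  (sole → essential)
  3 | -011,0-11
  4 | -100,0-00,010-
  11 | -011,10-1
  12 | -100  (sole → essential)
Essential prime implicants: -100, 0-00
Petrick residual → -011
Minimum SOP uses 3 PIs: b'cd + bc'd' + a'c'd'

3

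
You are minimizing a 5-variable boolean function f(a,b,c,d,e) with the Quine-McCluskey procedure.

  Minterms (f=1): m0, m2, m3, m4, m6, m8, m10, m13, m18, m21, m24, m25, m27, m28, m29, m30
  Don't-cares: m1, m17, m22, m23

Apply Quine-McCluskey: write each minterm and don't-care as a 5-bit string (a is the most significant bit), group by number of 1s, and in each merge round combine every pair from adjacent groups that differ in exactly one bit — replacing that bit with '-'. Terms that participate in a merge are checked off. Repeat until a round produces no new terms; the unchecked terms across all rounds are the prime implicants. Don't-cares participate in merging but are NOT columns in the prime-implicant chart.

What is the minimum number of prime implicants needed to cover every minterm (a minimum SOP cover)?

size-2^0 implicants → 00000(✓)  00001(✓)  00010(✓)  00011(✓)  00100(✓)  00110(✓)  01000(✓)  01010(✓)  01101(✓)  10001(✓)  10010(✓)  10101(✓)  10110(✓)  10111(✓)  11000(✓)  11001(✓)  11011(✓)  11100(✓)  11101(✓)  11110(✓)
size-2^1 implicants → -0001  -0010(✓)  -0110(✓)  -1000  -1101  0-000(✓)  0-010(✓)  00-00(✓)  00-10(✓)  000-0(✓)  000-1(✓)  0000-(✓)  0001-(✓)  001-0(✓)  010-0(✓)  1-001(✓)  1-101(✓)  1-110  10-01(✓)  10-10(✓)  101-1  1011-  11-00(✓)  11-01(✓)  110-1  1100-(✓)  111-0  1110-(✓)
size-2^2 implicants → -0-10  0-0-0  00--0  000--  1--01  11-0-
Unchecked terms (primes): -0-10, -0001, -1000, -1101, 0-0-0, 00--0, 000--, 1--01, 1-110, 101-1, 1011-, 11-0-, 110-1, 111-0
Minterm coverage:
  m0 ⊆ 0-0-0,00--0,000--
  m2 ⊆ -0-10,0-0-0,00--0,000--
  m3 ⊆ 000-- [E]
  m4 ⊆ 00--0 [E]
  m6 ⊆ -0-10,00--0
  m8 ⊆ -1000,0-0-0
  m10 ⊆ 0-0-0 [E]
  m13 ⊆ -1101 [E]
  m18 ⊆ -0-10 [E]
  m21 ⊆ 1--01,101-1
  m24 ⊆ -1000,11-0-
  m25 ⊆ 1--01,11-0-,110-1
  m27 ⊆ 110-1 [E]
  m28 ⊆ 11-0-,111-0
  m29 ⊆ -1101,1--01,11-0-
  m30 ⊆ 1-110,111-0
E = {-0-10, -1101, 0-0-0, 00--0, 000--, 110-1}
Petrick residual → -1000, 1--01, 111-0
Cover = b'de' + bc'd'e' + bcd'e + a'c'e' + a'b'e' + a'b'c' + ad'e + abc'e + abce'  |cover|=9

9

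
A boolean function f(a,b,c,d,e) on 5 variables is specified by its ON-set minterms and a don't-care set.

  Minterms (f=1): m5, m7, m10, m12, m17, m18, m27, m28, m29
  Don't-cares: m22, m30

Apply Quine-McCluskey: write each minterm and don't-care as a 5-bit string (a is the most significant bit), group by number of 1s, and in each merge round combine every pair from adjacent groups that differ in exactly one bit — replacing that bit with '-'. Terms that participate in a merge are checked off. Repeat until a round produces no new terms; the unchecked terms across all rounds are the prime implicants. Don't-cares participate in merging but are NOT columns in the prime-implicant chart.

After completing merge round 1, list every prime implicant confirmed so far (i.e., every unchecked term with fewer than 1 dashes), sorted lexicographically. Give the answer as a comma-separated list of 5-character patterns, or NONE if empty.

size-2^0 implicants → 00101(✓)  00111(✓)  01010  01100(✓)  10001  10010(✓)  10110(✓)  11011  11100(✓)  11101(✓)  11110(✓)
size-2^1 implicants → -1100  001-1  1-110  10-10  111-0  1110-
Unchecked terms (primes): -1100, 001-1, 01010, 1-110, 10-10, 10001, 11011, 111-0, 1110-

01010, 10001, 11011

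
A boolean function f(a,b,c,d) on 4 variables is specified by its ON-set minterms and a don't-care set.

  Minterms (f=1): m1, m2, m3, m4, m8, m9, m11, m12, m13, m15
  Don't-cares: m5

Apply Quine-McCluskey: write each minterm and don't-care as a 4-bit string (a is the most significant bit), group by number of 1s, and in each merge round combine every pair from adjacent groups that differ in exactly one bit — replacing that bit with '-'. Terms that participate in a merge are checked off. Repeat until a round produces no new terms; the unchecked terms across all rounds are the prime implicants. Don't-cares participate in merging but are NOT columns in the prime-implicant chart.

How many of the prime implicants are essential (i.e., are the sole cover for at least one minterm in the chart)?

4

Round 0: 0001✓ 0010✓ 0011✓ 0100✓ 0101✓ 1000✓ 1001✓ 1011✓ 1100✓ 1101✓ 1111✓
Round 1: -001✓ -011✓ -100✓ -101✓ 0-01✓ 00-1✓ 001- 010-✓ 1-00✓ 1-01✓ 1-11✓ 10-1✓ 100-✓ 11-1✓ 110-✓
Round 2: --01 -0-1 -10- 1--1 1-0-
PIs = {--01, -0-1, -10-, 001-, 1--1, 1-0-}
Coverage chart:
  m1: --01,-0-1
  m2: 001- ←essential
  m3: -0-1,001-
  m4: -10- ←essential
  m8: 1-0- ←essential
  m9: --01,-0-1,1--1,1-0-
  m11: -0-1,1--1
  m12: -10-,1-0-
  m13: --01,-10-,1--1,1-0-
  m15: 1--1 ←essential
Essential: -10-, 001-, 1--1, 1-0-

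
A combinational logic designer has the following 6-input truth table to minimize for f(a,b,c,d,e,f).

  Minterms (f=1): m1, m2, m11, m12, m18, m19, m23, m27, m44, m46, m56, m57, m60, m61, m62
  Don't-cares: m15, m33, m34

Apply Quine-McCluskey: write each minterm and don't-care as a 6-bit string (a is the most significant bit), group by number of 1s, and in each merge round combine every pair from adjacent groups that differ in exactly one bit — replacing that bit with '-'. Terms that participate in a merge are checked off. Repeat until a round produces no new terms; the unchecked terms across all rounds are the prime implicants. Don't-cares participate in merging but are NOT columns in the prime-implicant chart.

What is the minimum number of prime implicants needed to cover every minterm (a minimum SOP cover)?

size-2^0 implicants → 000001(✓)  000010(✓)  001011(✓)  001100(✓)  001111(✓)  010010(✓)  010011(✓)  010111(✓)  011011(✓)  100001(✓)  100010(✓)  101100(✓)  101110(✓)  111000(✓)  111001(✓)  111100(✓)  111101(✓)  111110(✓)
size-2^1 implicants → -00001  -00010  -01100  0-0010  0-1011  001-11  01-011  010-11  01001-  1-1100(✓)  1-1110(✓)  1011-0(✓)  111-00(✓)  111-01(✓)  11100-(✓)  1111-0(✓)  11110-(✓)
size-2^2 implicants → 1-11-0  111-0-
Unchecked terms (primes): -00001, -00010, -01100, 0-0010, 0-1011, 001-11, 01-011, 010-11, 01001-, 1-11-0, 111-0-
Minterm coverage:
  m1 ⊆ -00001 [E]
  m2 ⊆ -00010,0-0010
  m11 ⊆ 0-1011,001-11
  m12 ⊆ -01100 [E]
  m18 ⊆ 0-0010,01001-
  m19 ⊆ 01-011,010-11,01001-
  m23 ⊆ 010-11 [E]
  m27 ⊆ 0-1011,01-011
  m44 ⊆ -01100,1-11-0
  m46 ⊆ 1-11-0 [E]
  m56 ⊆ 111-0- [E]
  m57 ⊆ 111-0- [E]
  m60 ⊆ 1-11-0,111-0-
  m61 ⊆ 111-0- [E]
  m62 ⊆ 1-11-0 [E]
E = {-00001, -01100, 010-11, 1-11-0, 111-0-}
Petrick residual → 0-0010, 0-1011
Cover = b'c'd'e'f + b'cde'f' + a'c'd'ef' + a'cd'ef + a'bc'ef + acdf' + abce'  |cover|=7

7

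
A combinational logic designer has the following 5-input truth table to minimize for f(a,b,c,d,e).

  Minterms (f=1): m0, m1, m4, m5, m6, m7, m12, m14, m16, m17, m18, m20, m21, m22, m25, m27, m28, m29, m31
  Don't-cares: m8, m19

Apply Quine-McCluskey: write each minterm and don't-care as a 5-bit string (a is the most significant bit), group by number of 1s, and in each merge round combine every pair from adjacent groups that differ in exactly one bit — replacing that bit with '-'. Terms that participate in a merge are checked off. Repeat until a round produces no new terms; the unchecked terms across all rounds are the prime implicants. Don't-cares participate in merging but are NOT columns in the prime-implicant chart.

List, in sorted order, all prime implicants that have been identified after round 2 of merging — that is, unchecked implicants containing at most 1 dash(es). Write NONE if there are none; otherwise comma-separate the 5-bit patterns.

Round 0: 00000✓ 00001✓ 00100✓ 00101✓ 00110✓ 00111✓ 01000✓ 01100✓ 01110✓ 10000✓ 10001✓ 10010✓ 10011✓ 10100✓ 10101✓ 10110✓ 11001✓ 11011✓ 11100✓ 11101✓ 11111✓
Round 1: -0000✓ -0001✓ -0100✓ -0101✓ -0110✓ -1100✓ 0-000✓ 0-100✓ 0-110✓ 00-00✓ 00-01✓ 0000-✓ 001-0✓ 001-1✓ 0010-✓ 0011-✓ 01-00✓ 011-0✓ 1-001✓ 1-011✓ 1-100✓ 1-101✓ 10-00✓ 10-01✓ 10-10✓ 100-0✓ 100-1✓ 1000-✓ 1001-✓ 101-0✓ 1010-✓ 11-01✓ 11-11✓ 110-1✓ 111-1✓ 1110-✓
Round 2: --100 -0-00✓ -0-01✓ -000-✓ -01-0 -010-✓ 0--00 0-1-0 00-0-✓ 001-- 1--01 1-0-1 1-10- 10--0 10-0-✓ 100-- 11--1
Round 3: -0-0-
PIs = {--100, -0-0-, -01-0, 0--00, 0-1-0, 001--, 1--01, 1-0-1, 1-10-, 10--0, 100--, 11--1}

NONE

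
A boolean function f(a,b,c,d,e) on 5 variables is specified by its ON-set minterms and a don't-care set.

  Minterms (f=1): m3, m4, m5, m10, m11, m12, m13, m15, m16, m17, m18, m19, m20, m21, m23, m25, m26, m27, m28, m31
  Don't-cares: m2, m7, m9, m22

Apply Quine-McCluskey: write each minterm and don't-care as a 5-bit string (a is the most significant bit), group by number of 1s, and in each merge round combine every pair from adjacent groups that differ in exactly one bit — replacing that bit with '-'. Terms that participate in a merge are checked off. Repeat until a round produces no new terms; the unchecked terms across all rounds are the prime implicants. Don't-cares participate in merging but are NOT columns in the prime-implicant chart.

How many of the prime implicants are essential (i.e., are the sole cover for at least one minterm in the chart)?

4

[col 0] 00010*, 00011*, 00100*, 00101*, 00111*, 01001*, 01010*, 01011*, 01100*, 01101*, 01111*, 10000*, 10001*, 10010*, 10011*, 10100*, 10101*, 10110*, 10111*, 11001*, 11010*, 11011*, 11100*, 11111*
[col 1] -0010*, -0011*, -0100*, -0101*, -0111*, -1001*, -1010*, -1011*, -1100*, -1111*, 0-010*, 0-011*, 0-100*, 0-101*, 0-111*, 00-11*, 0001-*, 001-1*, 0010-*, 01-01*, 01-11*, 010-1*, 0101-*, 011-1*, 0110-*, 1-001*, 1-010*, 1-011*, 1-100*, 1-111*, 10-00*, 10-01*, 10-10*, 10-11*, 100-0*, 100-1*, 1000-*, 1001-*, 101-0*, 101-1*, 1010-*, 1011-*, 11-11*, 110-1*, 1101-*
[col 2] --010*, --011*, --100, --111*, -0-11*, -001-*, -01-1, -010-, -1-11*, -10-1, -101-*, 0--11*, 0-01-*, 0-1-1, 0-10-, 01--1, 1--11*, 1-0-1, 1-01-*, 10--0*, 10--1*, 10-0-*, 10-1-*, 100--*, 101--*
[col 3] ---11, --01-, 10---
Prime implicants: ---11, --01-, --100, -01-1, -010-, -10-1, 0-1-1, 0-10-, 01--1, 1-0-1, 10---
PI chart (minterm → PIs covering it):
  3 | ---11,--01-
  4 | --100,-010-,0-10-
  5 | -01-1,-010-,0-1-1,0-10-
  10 | --01-  (sole → essential)
  11 | ---11,--01-,-10-1,01--1
  12 | --100,0-10-
  13 | 0-1-1,0-10-,01--1
  15 | ---11,0-1-1,01--1
  16 | 10---  (sole → essential)
  17 | 1-0-1,10---
  18 | --01-,10---
  19 | ---11,--01-,1-0-1,10---
  20 | --100,-010-,10---
  21 | -01-1,-010-,10---
  23 | ---11,-01-1,10---
  25 | -10-1,1-0-1
  26 | --01-  (sole → essential)
  27 | ---11,--01-,-10-1,1-0-1
  28 | --100  (sole → essential)
  31 | ---11  (sole → essential)
Essential prime implicants: ---11, --01-, --100, 10---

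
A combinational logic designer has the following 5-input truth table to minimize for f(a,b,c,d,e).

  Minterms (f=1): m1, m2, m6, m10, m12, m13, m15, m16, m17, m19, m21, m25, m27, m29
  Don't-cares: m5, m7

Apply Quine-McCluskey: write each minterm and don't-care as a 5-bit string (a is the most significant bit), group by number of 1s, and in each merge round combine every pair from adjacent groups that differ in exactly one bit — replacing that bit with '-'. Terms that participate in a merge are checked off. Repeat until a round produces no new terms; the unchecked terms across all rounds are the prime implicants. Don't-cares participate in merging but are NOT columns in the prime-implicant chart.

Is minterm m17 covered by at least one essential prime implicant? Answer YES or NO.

YES

size-2^0 implicants → 00001(✓)  00010(✓)  00101(✓)  00110(✓)  00111(✓)  01010(✓)  01100(✓)  01101(✓)  01111(✓)  10000(✓)  10001(✓)  10011(✓)  10101(✓)  11001(✓)  11011(✓)  11101(✓)
size-2^1 implicants → -0001(✓)  -0101(✓)  -1101(✓)  0-010  0-101(✓)  0-111(✓)  00-01(✓)  00-10  001-1(✓)  0011-  011-1(✓)  0110-  1-001(✓)  1-011(✓)  1-101(✓)  10-01(✓)  100-1(✓)  1000-  11-01(✓)  110-1(✓)
size-2^2 implicants → --101  -0-01  0-1-1  1--01  1-0-1
Unchecked terms (primes): --101, -0-01, 0-010, 0-1-1, 00-10, 0011-, 0110-, 1--01, 1-0-1, 1000-
Minterm coverage:
  m1 ⊆ -0-01 [E]
  m2 ⊆ 0-010,00-10
  m6 ⊆ 00-10,0011-
  m10 ⊆ 0-010 [E]
  m12 ⊆ 0110- [E]
  m13 ⊆ --101,0-1-1,0110-
  m15 ⊆ 0-1-1 [E]
  m16 ⊆ 1000- [E]
  m17 ⊆ -0-01,1--01,1-0-1,1000-
  m19 ⊆ 1-0-1 [E]
  m21 ⊆ --101,-0-01,1--01
  m25 ⊆ 1--01,1-0-1
  m27 ⊆ 1-0-1 [E]
  m29 ⊆ --101,1--01
E = {-0-01, 0-010, 0-1-1, 0110-, 1-0-1, 1000-}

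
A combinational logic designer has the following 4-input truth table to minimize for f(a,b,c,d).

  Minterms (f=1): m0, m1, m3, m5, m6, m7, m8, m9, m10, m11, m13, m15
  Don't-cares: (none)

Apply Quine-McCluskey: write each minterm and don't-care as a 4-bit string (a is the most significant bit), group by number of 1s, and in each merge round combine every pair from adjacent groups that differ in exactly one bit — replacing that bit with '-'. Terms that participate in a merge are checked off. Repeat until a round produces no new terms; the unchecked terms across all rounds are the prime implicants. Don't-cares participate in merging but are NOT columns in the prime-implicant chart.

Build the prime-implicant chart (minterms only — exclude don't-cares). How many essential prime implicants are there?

size-2^0 implicants → 0000(✓)  0001(✓)  0011(✓)  0101(✓)  0110(✓)  0111(✓)  1000(✓)  1001(✓)  1010(✓)  1011(✓)  1101(✓)  1111(✓)
size-2^1 implicants → -000(✓)  -001(✓)  -011(✓)  -101(✓)  -111(✓)  0-01(✓)  0-11(✓)  00-1(✓)  000-(✓)  01-1(✓)  011-  1-01(✓)  1-11(✓)  10-0(✓)  10-1(✓)  100-(✓)  101-(✓)  11-1(✓)
size-2^2 implicants → --01(✓)  --11(✓)  -0-1(✓)  -00-  -1-1(✓)  0--1(✓)  1--1(✓)  10--
size-2^3 implicants → ---1
Unchecked terms (primes): ---1, -00-, 011-, 10--
Minterm coverage:
  m0 ⊆ -00- [E]
  m1 ⊆ ---1,-00-
  m3 ⊆ ---1 [E]
  m5 ⊆ ---1 [E]
  m6 ⊆ 011- [E]
  m7 ⊆ ---1,011-
  m8 ⊆ -00-,10--
  m9 ⊆ ---1,-00-,10--
  m10 ⊆ 10-- [E]
  m11 ⊆ ---1,10--
  m13 ⊆ ---1 [E]
  m15 ⊆ ---1 [E]
E = {---1, -00-, 011-, 10--}

4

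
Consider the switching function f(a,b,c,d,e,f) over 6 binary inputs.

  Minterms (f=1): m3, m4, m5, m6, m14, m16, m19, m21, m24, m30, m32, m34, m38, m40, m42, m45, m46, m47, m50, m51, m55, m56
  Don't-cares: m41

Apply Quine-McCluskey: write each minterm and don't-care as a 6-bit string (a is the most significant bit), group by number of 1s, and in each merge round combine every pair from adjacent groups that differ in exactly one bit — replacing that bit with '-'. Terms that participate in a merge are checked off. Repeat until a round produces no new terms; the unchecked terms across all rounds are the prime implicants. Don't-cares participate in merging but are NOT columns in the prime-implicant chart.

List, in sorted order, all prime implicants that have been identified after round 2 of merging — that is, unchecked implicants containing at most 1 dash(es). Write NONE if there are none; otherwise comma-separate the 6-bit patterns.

-10011, -11000, 0-0011, 0-0101, 0-1110, 0001-0, 00010-, 01-000, 1-0010, 1-1000, 101-01, 10100-, 1011-1, 10111-, 110-11, 11001-

[col 0] 000011*, 000100*, 000101*, 000110*, 001110*, 010000*, 010011*, 010101*, 011000*, 011110*, 100000*, 100010*, 100110*, 101000*, 101001*, 101010*, 101101*, 101110*, 101111*, 110010*, 110011*, 110111*, 111000*
[col 1] -00110*, -01110*, -10011, -11000, 0-0011, 0-0101, 0-1110, 00-110*, 0001-0, 00010-, 01-000, 1-0010, 1-1000, 10-000*, 10-010*, 10-110*, 100-10*, 1000-0*, 101-01, 101-10*, 1010-0*, 10100-, 1011-1, 10111-, 110-11, 11001-
[col 2] -0-110, 10--10, 10-0-0
Prime implicants: -0-110, -10011, -11000, 0-0011, 0-0101, 0-1110, 0001-0, 00010-, 01-000, 1-0010, 1-1000, 10--10, 10-0-0, 101-01, 10100-, 1011-1, 10111-, 110-11, 11001-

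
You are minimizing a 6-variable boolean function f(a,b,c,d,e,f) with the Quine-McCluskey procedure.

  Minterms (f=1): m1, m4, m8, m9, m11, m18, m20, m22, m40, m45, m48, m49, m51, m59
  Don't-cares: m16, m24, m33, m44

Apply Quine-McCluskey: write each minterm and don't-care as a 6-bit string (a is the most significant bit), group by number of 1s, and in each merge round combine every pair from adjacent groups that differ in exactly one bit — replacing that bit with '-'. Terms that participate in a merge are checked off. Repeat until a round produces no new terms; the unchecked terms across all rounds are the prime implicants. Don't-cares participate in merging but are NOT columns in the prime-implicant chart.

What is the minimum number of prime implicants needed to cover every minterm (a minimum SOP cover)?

Round 0: 000001✓ 000100✓ 001000✓ 001001✓ 001011✓ 010000✓ 010010✓ 010100✓ 010110✓ 011000✓ 100001✓ 101000✓ 101100✓ 101101✓ 110000✓ 110001✓ 110011✓ 111011✓
Round 1: -00001 -01000 -10000 0-0100 0-1000 00-001 0010-1 00100- 01-000 010-00✓ 010-10✓ 0100-0✓ 0101-0✓ 1-0001 101-00 10110- 11-011 1100-1 11000-
Round 2: 010--0
PIs = {-00001, -01000, -10000, 0-0100, 0-1000, 00-001, 0010-1, 00100-, 01-000, 010--0, 1-0001, 101-00, 10110-, 11-011, 1100-1, 11000-}
Coverage chart:
  m1: -00001,00-001
  m4: 0-0100 ←essential
  m8: -01000,0-1000,00100-
  m9: 00-001,0010-1,00100-
  m11: 0010-1 ←essential
  m18: 010--0 ←essential
  m20: 0-0100,010--0
  m22: 010--0 ←essential
  m40: -01000,101-00
  m45: 10110- ←essential
  m48: -10000,11000-
  m49: 1-0001,1100-1,11000-
  m51: 11-011,1100-1
  m59: 11-011 ←essential
Essential: 0-0100, 0010-1, 010--0, 10110-, 11-011
Petrick residual → -00001, -01000, 11000-
Min cover (8 terms): b'c'd'e'f + b'cd'e'f' + a'c'de'f' + a'b'cd'f + a'bc'f' + ab'cde' + abd'ef + abc'd'e'

8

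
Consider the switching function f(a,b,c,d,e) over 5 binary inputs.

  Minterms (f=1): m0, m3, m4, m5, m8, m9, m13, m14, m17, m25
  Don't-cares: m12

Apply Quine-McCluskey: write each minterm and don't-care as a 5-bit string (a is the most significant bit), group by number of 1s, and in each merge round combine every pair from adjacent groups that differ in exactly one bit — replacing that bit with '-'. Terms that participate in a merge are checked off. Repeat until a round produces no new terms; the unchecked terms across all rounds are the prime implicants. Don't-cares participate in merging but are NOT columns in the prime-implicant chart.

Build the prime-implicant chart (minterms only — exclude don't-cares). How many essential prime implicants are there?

Round 0: 00000✓ 00011 00100✓ 00101✓ 01000✓ 01001✓ 01100✓ 01101✓ 01110✓ 10001✓ 11001✓
Round 1: -1001 0-000✓ 0-100✓ 0-101✓ 00-00✓ 0010-✓ 01-00✓ 01-01✓ 0100-✓ 011-0 0110-✓ 1-001
Round 2: 0--00 0-10- 01-0-
PIs = {-1001, 0--00, 0-10-, 00011, 01-0-, 011-0, 1-001}
Coverage chart:
  m0: 0--00 ←essential
  m3: 00011 ←essential
  m4: 0--00,0-10-
  m5: 0-10- ←essential
  m8: 0--00,01-0-
  m9: -1001,01-0-
  m13: 0-10-,01-0-
  m14: 011-0 ←essential
  m17: 1-001 ←essential
  m25: -1001,1-001
Essential: 0--00, 0-10-, 00011, 011-0, 1-001

5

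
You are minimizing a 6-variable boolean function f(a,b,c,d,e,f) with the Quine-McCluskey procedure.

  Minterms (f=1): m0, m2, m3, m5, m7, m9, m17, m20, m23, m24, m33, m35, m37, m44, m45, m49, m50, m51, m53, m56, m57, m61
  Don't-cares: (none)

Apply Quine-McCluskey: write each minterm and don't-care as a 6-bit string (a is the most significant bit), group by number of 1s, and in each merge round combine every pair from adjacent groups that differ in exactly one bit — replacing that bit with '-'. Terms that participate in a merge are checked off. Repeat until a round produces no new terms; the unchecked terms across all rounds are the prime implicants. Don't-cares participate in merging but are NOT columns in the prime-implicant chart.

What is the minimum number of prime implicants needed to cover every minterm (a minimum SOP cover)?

[col 0] 000000*, 000010*, 000011*, 000101*, 000111*, 001001, 010001*, 010100, 010111*, 011000*, 100001*, 100011*, 100101*, 101100*, 101101*, 110001*, 110010*, 110011*, 110101*, 111000*, 111001*, 111101*
[col 1] -00011, -00101, -10001, -11000, 0-0111, 000-11, 0000-0, 00001-, 0001-1, 1-0001*, 1-0011*, 1-0101*, 1-1101*, 10-101*, 100-01*, 1000-1*, 10110-, 11-001*, 11-101*, 110-01*, 1100-1*, 11001-, 111-01*, 11100-
[col 2] 1--101, 1-0-01, 1-00-1, 11--01
Prime implicants: -00011, -00101, -10001, -11000, 0-0111, 000-11, 0000-0, 00001-, 0001-1, 001001, 010100, 1--101, 1-0-01, 1-00-1, 10110-, 11--01, 11001-, 11100-
PI chart (minterm → PIs covering it):
  0 | 0000-0  (sole → essential)
  2 | 0000-0,00001-
  3 | -00011,000-11,00001-
  5 | -00101,0001-1
  7 | 0-0111,000-11,0001-1
  9 | 001001  (sole → essential)
  17 | -10001  (sole → essential)
  20 | 010100  (sole → essential)
  23 | 0-0111  (sole → essential)
  24 | -11000  (sole → essential)
  33 | 1-0-01,1-00-1
  35 | -00011,1-00-1
  37 | -00101,1--101,1-0-01
  44 | 10110-  (sole → essential)
  45 | 1--101,10110-
  49 | -10001,1-0-01,1-00-1,11--01
  50 | 11001-  (sole → essential)
  51 | 1-00-1,11001-
  53 | 1--101,1-0-01,11--01
  56 | -11000,11100-
  57 | 11--01,11100-
  61 | 1--101,11--01
Essential prime implicants: -10001, -11000, 0-0111, 0000-0, 001001, 010100, 10110-, 11001-
Petrick residual → -00011, -00101, 1-0-01, 11--01
Minimum SOP uses 12 PIs: b'c'd'ef + b'c'de'f + bc'd'e'f + bcd'e'f' + a'c'def + a'b'c'd'f' + a'b'cd'e'f + a'bc'de'f' + ac'e'f + ab'cde' + abe'f + abc'd'e

12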